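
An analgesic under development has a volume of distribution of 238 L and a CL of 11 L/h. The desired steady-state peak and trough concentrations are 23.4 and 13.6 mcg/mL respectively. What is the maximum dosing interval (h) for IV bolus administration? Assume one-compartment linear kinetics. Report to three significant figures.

k = CL / Vd = 11.00 / 238.0 = 0.04622 h⁻¹
Between IV bolus doses, concentration decays as C = C₀·e^(−kτ), so C_peak/C_trough = e^(kτ).
τ_max = ln(C_peak/C_trough) / k = ln(23.4/13.6) / 0.04622 = 0.5427 / 0.04622 = 11.74 h

11.7 h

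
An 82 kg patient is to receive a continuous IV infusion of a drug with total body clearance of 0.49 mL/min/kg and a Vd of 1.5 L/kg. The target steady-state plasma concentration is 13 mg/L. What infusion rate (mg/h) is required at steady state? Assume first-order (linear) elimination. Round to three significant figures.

CL = 0.49 mL/min/kg × 82 kg = 40.18 mL/min = 40.18 × 60/1000 = 2.411 L/h
Infusion rate = CL · Css = 2.411 L/h × 13 mg/L = 31.34 mg/h

31.3 mg/h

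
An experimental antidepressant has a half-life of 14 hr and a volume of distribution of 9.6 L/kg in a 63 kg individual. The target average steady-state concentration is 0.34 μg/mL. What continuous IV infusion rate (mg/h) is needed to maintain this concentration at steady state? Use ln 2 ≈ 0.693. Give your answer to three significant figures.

Vd(total) = 63 kg × 9.6 L/kg = 604.8 L
CL = 0.693 × Vd / t½ = 0.693 × 604.8 / 14 = 29.94 L/h
Infusion rate = CL × Css = 29.94 × 0.34 = 10.18 mg/h

10.2 mg/h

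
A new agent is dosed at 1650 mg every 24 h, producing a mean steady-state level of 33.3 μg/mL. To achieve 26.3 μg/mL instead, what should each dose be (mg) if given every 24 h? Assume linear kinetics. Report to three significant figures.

With linear kinetics, Css is proportional to dose rate (D/τ) at fixed clearance.
D₂ = D₁ × (Css,target / Css,current) = 1650 × 26.3/33.3 = 1303 mg

1300 mg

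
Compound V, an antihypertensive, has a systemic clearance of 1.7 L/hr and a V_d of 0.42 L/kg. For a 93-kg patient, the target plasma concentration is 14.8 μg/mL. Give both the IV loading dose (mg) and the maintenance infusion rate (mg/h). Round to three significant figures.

Total Vd = 0.42 × 93 = 39.06 L
LD = Vd · C_target = 39.06 × 14.8 = 578.1 mg
Maintenance: replace elimination → rate = CL × Css = 1.700 × 14.8 = 25.16 mg/h

(a) 578 mg; (b) 25.2 mg/h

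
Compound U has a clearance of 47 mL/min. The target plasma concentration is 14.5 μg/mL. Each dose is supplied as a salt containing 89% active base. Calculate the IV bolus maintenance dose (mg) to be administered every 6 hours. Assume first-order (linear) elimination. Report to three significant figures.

276 mg

CL = 47 mL/min = 47 × 0.06 = 2.820 L/h
D = CL × Css × τ / S = 2.820 × 14.5 × 6 / 0.89 = 275.7 mg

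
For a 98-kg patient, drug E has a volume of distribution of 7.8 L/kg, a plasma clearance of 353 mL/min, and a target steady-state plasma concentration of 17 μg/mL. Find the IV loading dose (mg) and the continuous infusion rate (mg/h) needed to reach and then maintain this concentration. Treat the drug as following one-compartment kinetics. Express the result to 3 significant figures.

Total Vd = 7.8 × 98 = 764.4 L
LD = Vd · C_target = 764.4 × 17 = 12990 mg
CL = 353 mL/min = 353 × 0.06 = 21.18 L/h
Maintenance infusion rate = CL × Css = 21.18 × 17 = 360.1 mg/h

(a) 13000 mg; (b) 360 mg/h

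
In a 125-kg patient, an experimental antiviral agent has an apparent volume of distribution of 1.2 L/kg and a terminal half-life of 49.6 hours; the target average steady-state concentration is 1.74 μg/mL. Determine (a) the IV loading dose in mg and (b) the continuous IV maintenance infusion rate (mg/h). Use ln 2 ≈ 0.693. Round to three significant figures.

Vd(total) = 125 kg × 1.2 L/kg = 150.0 L
LD = Vd × C = 150.0 × 1.74 = 261.0 mg
CL = 0.693 × Vd / t½ = 0.693 × 150.0 / 49.6 = 2.096 L/h
Infusion rate = CL × Css = 2.096 × 1.74 = 3.647 mg/h

(a) 261 mg; (b) 3.65 mg/h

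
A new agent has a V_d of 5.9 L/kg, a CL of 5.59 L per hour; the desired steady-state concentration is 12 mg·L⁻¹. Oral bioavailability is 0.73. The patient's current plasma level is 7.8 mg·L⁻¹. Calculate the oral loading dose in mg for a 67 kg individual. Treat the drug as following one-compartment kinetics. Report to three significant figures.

Vd = 5.9 L/kg × 67 kg = 395.3 L
Concentration deficit ΔC = 12 − 7.8 = 4.200 mg/L
LD = Vd × ΔC / F = 395.3 × 4.200 / 0.73 = 2274 mg

2270 mg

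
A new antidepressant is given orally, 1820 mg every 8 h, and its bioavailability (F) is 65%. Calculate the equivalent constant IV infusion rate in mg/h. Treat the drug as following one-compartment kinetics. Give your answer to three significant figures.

148 mg/h

Equivalent systemic input: infusion rate = F·D/τ.
Rate = 0.65 × 1820 / 8 = 147.9 mg/h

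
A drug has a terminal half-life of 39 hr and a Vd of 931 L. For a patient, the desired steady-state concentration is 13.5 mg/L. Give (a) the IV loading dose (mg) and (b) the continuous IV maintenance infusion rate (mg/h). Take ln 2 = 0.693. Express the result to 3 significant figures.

(a) 12600 mg; (b) 223 mg/h

LD = Vd × C = 931.0 × 13.5 = 12570 mg
CL = 0.693 × Vd / t½ = 0.693 × 931.0 / 39 = 16.54 L/h
Infusion rate = CL × Css = 16.54 × 13.5 = 223.3 mg/h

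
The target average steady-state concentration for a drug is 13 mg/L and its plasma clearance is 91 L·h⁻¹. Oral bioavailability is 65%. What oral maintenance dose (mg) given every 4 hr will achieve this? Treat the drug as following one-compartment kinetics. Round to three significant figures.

D = CL × Css × τ / F = 91.00 × 13 × 4 / 0.65 = 7280 mg

7280 mg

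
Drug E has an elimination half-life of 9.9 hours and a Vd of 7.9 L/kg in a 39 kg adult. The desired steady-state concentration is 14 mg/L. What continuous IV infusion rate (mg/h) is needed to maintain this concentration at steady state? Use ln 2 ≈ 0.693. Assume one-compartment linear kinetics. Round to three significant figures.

Vd = 7.9 L/kg × 39 kg = 308.1 L
CL = ln 2 · Vd / t½ = 0.693 × 308.1 / 9.9 = 21.57 L/h
Infusion rate = CL × Css = 21.57 × 14 = 302.0 mg/h

302 mg/h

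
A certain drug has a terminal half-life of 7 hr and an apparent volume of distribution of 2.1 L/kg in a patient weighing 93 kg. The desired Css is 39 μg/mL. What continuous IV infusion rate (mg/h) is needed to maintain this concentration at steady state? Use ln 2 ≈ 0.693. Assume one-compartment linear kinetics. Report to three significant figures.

754 mg/h

Vd(total) = 93 kg × 2.1 L/kg = 195.3 L
CL = 0.693 × Vd / t½ = 0.693 × 195.3 / 7 = 19.33 L/h
Infusion rate = CL × Css = 19.33 × 39 = 753.9 mg/h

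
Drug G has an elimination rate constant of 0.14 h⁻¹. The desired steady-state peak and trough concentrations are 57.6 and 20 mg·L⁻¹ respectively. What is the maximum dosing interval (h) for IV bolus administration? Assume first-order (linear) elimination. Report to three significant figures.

Between IV bolus doses, concentration decays as C = C₀·e^(−kτ), so C_peak/C_trough = e^(kτ).
τ_max = ln(C_peak/C_trough) / k = ln(57.6/20) / 0.1400 = 1.058 / 0.1400 = 7.557 h

7.56 h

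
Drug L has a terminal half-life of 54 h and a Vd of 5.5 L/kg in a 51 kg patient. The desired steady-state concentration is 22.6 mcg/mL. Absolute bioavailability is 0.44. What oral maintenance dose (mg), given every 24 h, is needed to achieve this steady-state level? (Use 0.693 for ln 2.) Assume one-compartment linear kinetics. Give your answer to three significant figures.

Total Vd = 5.5 × 51 = 280.5 L
CL = ln 2 · Vd / t½ = 0.693 × 280.5 / 54 = 3.600 L/h
D = CL × Css × τ / F = 3.600 × 22.6 × 24 / 0.44 = 4438 mg

4440 mg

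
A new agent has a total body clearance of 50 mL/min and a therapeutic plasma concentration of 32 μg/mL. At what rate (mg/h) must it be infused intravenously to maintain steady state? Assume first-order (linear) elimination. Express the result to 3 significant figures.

Convert clearance: 50 mL/min × 60 min/h ÷ 1000 mL/L = 3.000 L/h
Infusion rate = CL · Css = 3.000 L/h × 32 mg/L = 96.00 mg/h

96.0 mg/h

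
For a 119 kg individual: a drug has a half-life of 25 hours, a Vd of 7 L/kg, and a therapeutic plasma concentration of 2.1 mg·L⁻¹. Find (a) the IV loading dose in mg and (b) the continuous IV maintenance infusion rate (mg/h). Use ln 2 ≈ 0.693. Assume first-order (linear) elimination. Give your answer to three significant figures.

Vd(total) = 119 kg × 7 L/kg = 833.0 L
LD = Vd × C = 833.0 × 2.1 = 1749 mg
CL = 0.693 × Vd / t½ = 0.693 × 833.0 / 25 = 23.09 L/h
Infusion rate = CL × Css = 23.09 × 2.1 = 48.49 mg/h

(a) 1750 mg; (b) 48.5 mg/h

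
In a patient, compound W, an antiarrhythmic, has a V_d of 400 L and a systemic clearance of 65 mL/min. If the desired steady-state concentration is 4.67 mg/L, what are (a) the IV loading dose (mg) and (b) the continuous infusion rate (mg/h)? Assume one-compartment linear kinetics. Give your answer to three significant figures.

Loading: fill Vd to C_target → 400.0 L × 4.67 mg/L = 1868 mg
Convert clearance: 65 mL/min × 60 min/h ÷ 1000 mL/L = 3.900 L/h
Infusion rate = 3.900 L/h × 4.67 mg/L = 18.21 mg/h

(a) 1870 mg; (b) 18.2 mg/h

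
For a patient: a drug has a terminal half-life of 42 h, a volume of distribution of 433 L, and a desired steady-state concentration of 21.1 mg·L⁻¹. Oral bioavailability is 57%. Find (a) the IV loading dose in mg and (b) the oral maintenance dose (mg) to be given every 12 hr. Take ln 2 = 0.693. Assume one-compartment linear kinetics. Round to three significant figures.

LD = Vd × C = 433.0 × 21.1 = 9136 mg
CL = 0.693 × Vd / t½ = 0.693 × 433.0 / 42 = 7.145 L/h
D = CL × Css × τ / F = 7.145 × 21.1 × 12 / 0.57 = 3174 mg

(a) 9140 mg; (b) 3170 mg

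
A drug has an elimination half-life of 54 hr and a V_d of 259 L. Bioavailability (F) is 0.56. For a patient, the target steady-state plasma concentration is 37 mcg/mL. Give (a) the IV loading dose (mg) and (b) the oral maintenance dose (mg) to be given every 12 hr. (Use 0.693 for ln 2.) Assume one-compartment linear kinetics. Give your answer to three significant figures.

LD = Vd × C = 259.0 × 37 = 9583 mg
CL = 0.693 × Vd / t½ = 0.693 × 259.0 / 54 = 3.324 L/h
D = CL × Css × τ / F = 3.324 × 37 × 12 / 0.56 = 2635 mg

(a) 9580 mg; (b) 2640 mg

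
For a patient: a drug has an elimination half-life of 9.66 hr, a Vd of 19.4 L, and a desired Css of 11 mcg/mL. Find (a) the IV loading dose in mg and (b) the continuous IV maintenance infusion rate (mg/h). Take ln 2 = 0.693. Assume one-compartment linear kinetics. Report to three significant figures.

(a) 213 mg; (b) 15.3 mg/h

LD = Vd × C = 19.40 × 11 = 213.4 mg
CL = 0.693 × Vd / t½ = 0.693 × 19.40 / 9.66 = 1.392 L/h
Infusion rate = CL × Css = 1.392 × 11 = 15.31 mg/h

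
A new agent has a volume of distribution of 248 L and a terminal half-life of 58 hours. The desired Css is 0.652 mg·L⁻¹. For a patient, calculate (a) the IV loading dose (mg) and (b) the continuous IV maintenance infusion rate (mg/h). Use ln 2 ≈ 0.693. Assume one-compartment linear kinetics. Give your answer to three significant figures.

LD = Vd × C = 248.0 × 0.652 = 161.7 mg
CL = 0.693 × Vd / t½ = 0.693 × 248.0 / 58 = 2.963 L/h
Infusion rate = CL × Css = 2.963 × 0.652 = 1.932 mg/h

(a) 162 mg; (b) 1.93 mg/h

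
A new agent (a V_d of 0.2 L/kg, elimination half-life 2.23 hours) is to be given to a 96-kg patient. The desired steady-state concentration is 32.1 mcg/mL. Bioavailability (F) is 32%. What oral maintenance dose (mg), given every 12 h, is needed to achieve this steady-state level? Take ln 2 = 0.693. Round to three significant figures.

7180 mg

Vd = 0.2 L/kg × 96 kg = 19.20 L
CL = ln 2 · Vd / t½ = 0.693 × 19.20 / 2.23 = 5.967 L/h
D = CL × Css × τ / F = 5.967 × 32.1 × 12 / 0.32 = 7183 mg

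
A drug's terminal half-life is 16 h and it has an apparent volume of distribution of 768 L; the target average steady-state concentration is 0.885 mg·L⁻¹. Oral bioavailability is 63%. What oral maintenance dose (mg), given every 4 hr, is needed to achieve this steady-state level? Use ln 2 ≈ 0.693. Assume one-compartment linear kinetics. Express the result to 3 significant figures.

CL = ln 2 · Vd / t½ = 0.693 × 768.0 / 16 = 33.26 L/h
D = CL × Css × τ / F = 33.26 × 0.885 × 4 / 0.63 = 186.9 mg

187 mg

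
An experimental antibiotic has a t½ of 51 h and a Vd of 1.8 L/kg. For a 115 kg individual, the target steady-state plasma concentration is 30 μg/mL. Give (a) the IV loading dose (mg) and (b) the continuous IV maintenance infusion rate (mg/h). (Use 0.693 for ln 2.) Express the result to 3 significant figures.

Vd(total) = 115 kg × 1.8 L/kg = 207.0 L
LD = Vd × C = 207.0 × 30 = 6210 mg
CL = 0.693 × Vd / t½ = 0.693 × 207.0 / 51 = 2.813 L/h
Infusion rate = CL × Css = 2.813 × 30 = 84.39 mg/h

(a) 6210 mg; (b) 84.4 mg/h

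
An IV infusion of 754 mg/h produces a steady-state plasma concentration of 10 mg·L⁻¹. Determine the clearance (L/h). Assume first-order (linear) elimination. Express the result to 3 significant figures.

At steady state, infusion rate = CL × Css, so CL = rate / Css.
CL = 754 / 10 = 75.40 L/h

75.4 L/h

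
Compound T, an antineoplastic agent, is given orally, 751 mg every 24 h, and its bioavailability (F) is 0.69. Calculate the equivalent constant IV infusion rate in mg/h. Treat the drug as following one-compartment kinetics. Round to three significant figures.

21.6 mg/h

Equivalent systemic input: infusion rate = F·D/τ.
Rate = 0.69 × 751 / 24 = 21.59 mg/h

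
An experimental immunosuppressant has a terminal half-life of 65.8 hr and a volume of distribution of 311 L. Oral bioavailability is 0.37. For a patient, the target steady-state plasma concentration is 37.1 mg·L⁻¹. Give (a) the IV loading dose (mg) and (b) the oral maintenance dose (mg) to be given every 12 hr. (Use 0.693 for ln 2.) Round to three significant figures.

(a) 11500 mg; (b) 3940 mg

LD = Vd × C = 311.0 × 37.1 = 11540 mg
CL = 0.693 × Vd / t½ = 0.693 × 311.0 / 65.8 = 3.275 L/h
D = CL × Css × τ / F = 3.275 × 37.1 × 12 / 0.37 = 3941 mg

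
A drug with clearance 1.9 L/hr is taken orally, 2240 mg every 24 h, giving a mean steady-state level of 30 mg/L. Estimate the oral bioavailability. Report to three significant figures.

F·D/τ = CL·Css at steady state → F = CL·Css·τ / D.
F = 1.9 × 30 × 24 / 2240 = 0.611

0.611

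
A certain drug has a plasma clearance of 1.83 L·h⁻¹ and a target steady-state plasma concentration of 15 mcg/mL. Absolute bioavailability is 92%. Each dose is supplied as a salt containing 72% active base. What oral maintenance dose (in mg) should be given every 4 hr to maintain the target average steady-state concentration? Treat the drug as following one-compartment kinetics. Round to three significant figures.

166 mg

D = CL × Css × τ / F / S = 1.830 × 15 × 4 / 0.92 / 0.72 = 165.8 mg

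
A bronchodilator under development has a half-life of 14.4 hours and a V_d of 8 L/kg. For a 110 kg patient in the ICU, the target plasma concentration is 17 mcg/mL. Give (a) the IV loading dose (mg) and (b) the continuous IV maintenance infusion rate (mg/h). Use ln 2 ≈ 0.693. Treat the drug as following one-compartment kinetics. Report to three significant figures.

Total Vd = 8 × 110 = 880.0 L
LD = Vd × C = 880.0 × 17 = 14960 mg
CL = 0.693 × Vd / t½ = 0.693 × 880.0 / 14.4 = 42.35 L/h
Infusion rate = CL × Css = 42.35 × 17 = 720.0 mg/h

(a) 15000 mg; (b) 720 mg/h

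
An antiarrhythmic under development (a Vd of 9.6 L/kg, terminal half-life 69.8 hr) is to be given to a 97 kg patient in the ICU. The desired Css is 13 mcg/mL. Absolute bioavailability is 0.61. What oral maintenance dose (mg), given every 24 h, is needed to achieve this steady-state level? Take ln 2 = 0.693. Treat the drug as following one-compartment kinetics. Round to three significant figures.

4730 mg

Vd = 9.6 L/kg × 97 kg = 931.2 L
k = 0.693/69.8 = 0.009928 h⁻¹, so CL = k·Vd = 0.009928 × 931.2 = 9.245 L/h
D = CL × Css × τ / F = 9.245 × 13 × 24 / 0.61 = 4729 mg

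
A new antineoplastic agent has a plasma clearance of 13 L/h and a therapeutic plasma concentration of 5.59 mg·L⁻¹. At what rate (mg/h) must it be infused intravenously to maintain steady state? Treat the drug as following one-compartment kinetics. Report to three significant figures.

72.7 mg/h

Infusion rate = CL · Css = 13.00 L/h × 5.59 mg/L = 72.67 mg/h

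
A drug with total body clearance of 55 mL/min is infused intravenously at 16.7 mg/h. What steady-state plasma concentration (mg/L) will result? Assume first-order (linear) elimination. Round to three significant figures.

5.06 mg/L

CL = 55 mL/min = 55 × 0.06 = 3.300 L/h
Css = rate / CL = 16.7 / 3.300 = 5.061 mg/L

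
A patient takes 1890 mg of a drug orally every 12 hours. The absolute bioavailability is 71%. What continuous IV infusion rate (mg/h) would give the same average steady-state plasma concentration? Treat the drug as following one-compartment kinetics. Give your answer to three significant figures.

112 mg/h

Equivalent systemic input: infusion rate = F·D/τ.
Rate = 0.71 × 1890 / 12 = 111.8 mg/h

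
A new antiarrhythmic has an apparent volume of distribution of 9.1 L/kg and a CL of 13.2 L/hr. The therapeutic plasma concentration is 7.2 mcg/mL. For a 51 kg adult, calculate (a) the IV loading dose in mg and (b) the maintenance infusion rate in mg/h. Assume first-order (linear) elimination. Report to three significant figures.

(a) 3340 mg; (b) 95.0 mg/h

Vd(total) = 51 kg × 9.1 L/kg = 464.1 L
LD = Vd · C_target = 464.1 × 7.2 = 3342 mg
Maintenance infusion rate = CL × Css = 13.20 × 7.2 = 95.04 mg/h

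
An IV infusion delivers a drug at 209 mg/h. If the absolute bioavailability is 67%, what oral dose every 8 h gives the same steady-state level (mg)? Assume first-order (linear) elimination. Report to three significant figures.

2500 mg

To maintain the same Css, the systemic dosing rate must be unchanged: F·D/τ = infusion rate.
D = rate × τ / F = 209 × 8 / 0.67 = 2496 mg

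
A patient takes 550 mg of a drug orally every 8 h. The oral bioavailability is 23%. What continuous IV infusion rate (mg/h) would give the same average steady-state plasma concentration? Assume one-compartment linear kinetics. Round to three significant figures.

15.8 mg/h

Equivalent systemic input: infusion rate = F·D/τ.
Rate = 0.23 × 550 / 8 = 15.81 mg/h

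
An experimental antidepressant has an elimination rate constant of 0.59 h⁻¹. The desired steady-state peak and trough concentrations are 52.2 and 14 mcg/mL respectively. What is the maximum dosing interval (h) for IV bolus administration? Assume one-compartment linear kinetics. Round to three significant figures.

2.23 h

Between IV bolus doses, concentration decays as C = C₀·e^(−kτ), so C_peak/C_trough = e^(kτ).
τ_max = ln(C_peak/C_trough) / k = ln(52.2/14) / 0.5900 = 1.316 / 0.5900 = 2.231 h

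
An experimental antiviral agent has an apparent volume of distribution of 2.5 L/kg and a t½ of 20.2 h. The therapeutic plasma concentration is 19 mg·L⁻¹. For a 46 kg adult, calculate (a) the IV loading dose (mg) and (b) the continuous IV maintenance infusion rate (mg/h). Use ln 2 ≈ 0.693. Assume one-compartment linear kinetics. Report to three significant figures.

(a) 2190 mg; (b) 75.0 mg/h

Total Vd = 2.5 × 46 = 115.0 L
LD = Vd × C = 115.0 × 19 = 2185 mg
CL = 0.693 × Vd / t½ = 0.693 × 115.0 / 20.2 = 3.945 L/h
Infusion rate = CL × Css = 3.945 × 19 = 74.96 mg/h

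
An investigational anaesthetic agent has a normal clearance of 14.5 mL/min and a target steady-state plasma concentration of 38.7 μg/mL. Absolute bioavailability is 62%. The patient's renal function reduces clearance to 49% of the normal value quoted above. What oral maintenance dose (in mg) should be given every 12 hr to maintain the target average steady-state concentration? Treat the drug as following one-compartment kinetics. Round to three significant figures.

CL = 14.5 mL/min = 14.5 × 0.06 = 0.8700 L/h
Patient clearance = 0.49 × 0.8700 = 0.4263 L/h
D = CL × Css × τ / F = 0.4263 × 38.7 × 12 / 0.62 = 319.3 mg

319 mg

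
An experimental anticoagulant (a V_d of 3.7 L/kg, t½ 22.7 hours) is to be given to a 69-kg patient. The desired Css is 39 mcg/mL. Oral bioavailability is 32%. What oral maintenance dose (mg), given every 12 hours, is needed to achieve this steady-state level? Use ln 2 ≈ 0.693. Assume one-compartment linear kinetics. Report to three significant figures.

Vd(total) = 69 kg × 3.7 L/kg = 255.3 L
CL = ln 2 · Vd / t½ = 0.693 × 255.3 / 22.7 = 7.794 L/h
D = CL × Css × τ / F = 7.794 × 39 × 12 / 0.32 = 11400 mg

11400 mg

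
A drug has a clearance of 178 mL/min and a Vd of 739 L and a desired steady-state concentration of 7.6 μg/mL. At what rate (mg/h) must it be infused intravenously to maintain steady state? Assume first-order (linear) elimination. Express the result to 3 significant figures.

Convert clearance: 178 mL/min × 60 min/h ÷ 1000 mL/L = 10.68 L/h
Vd does not affect the maintenance rate; only clearance governs steady-state input.
Infusion rate = CL · Css = 10.68 L/h × 7.6 mg/L = 81.17 mg/h

81.2 mg/h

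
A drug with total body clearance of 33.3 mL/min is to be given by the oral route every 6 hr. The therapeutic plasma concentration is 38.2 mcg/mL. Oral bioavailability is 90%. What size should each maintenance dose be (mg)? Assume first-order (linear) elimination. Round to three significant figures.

509 mg

CL = 33.3 mL/min = 33.3 × 0.06 = 1.998 L/h
D = CL × Css × τ / F = 1.998 × 38.2 × 6 / 0.9 = 508.8 mg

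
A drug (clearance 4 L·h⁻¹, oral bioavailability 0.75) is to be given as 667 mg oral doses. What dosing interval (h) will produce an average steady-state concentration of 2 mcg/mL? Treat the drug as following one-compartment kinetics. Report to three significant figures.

62.5 h

F·D/τ = CL·Css → τ = F·D / (CL·Css).
τ = 0.75 × 667 / (4 × 2) = 62.53 h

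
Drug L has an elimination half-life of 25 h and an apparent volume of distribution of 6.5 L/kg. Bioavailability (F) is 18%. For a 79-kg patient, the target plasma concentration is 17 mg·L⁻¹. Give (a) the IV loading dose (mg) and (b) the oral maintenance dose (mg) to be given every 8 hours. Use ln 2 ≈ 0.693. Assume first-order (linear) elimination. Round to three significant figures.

Total Vd = 6.5 × 79 = 513.5 L
LD = Vd × C = 513.5 × 17 = 8730 mg
CL = 0.693 × Vd / t½ = 0.693 × 513.5 / 25 = 14.23 L/h
D = CL × Css × τ / F = 14.23 × 17 × 8 / 0.18 = 10750 mg

(a) 8730 mg; (b) 10800 mg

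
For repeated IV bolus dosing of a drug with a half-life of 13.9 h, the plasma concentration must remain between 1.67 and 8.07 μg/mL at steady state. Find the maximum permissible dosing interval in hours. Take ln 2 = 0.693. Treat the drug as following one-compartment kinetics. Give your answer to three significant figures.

31.6 h

k = 0.693 / t½ = 0.693 / 13.9 = 0.04986 h⁻¹
Between IV bolus doses, concentration decays as C = C₀·e^(−kτ), so C_peak/C_trough = e^(kτ).
τ_max = ln(C_peak/C_trough) / k = ln(8.07/1.67) / 0.04986 = 1.575 / 0.04986 = 31.59 h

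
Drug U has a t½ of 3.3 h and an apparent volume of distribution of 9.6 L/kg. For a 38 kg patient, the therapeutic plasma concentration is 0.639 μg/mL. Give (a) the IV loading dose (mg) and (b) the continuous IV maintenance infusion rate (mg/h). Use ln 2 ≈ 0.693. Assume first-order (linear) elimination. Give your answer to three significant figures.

(a) 233 mg; (b) 49.0 mg/h

Total Vd = 9.6 × 38 = 364.8 L
LD = Vd × C = 364.8 × 0.639 = 233.1 mg
CL = 0.693 × Vd / t½ = 0.693 × 364.8 / 3.3 = 76.61 L/h
Infusion rate = CL × Css = 76.61 × 0.639 = 48.95 mg/h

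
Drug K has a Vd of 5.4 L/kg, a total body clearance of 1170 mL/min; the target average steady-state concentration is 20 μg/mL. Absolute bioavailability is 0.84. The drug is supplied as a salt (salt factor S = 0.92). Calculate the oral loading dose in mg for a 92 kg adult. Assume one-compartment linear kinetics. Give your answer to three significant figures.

12900 mg

Total Vd = 5.4 × 92 = 496.8 L
LD is governed by Vd — clearance does not enter the loading-dose calculation.
LD = Vd × C / F / S = 496.8 × 20.00 / 0.84 / 0.92 = 12860 mg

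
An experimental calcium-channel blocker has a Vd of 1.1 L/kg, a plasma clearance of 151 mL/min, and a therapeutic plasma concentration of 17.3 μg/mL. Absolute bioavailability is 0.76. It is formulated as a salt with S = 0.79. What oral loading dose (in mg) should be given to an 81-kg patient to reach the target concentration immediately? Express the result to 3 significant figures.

Vd(total) = 81 kg × 1.1 L/kg = 89.10 L
LD = Vd × C / F / S = 89.10 × 17.30 / 0.76 / 0.79 = 2567 mg

2570 mg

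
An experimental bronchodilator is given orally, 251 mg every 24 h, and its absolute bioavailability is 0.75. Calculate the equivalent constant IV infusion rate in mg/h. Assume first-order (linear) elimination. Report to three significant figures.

Equivalent systemic input: infusion rate = F·D/τ.
Rate = 0.75 × 251 / 24 = 7.844 mg/h

7.84 mg/h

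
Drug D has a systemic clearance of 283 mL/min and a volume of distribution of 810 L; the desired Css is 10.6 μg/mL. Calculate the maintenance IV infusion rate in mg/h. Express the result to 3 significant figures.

Convert clearance: 283 mL/min × 60 min/h ÷ 1000 mL/L = 16.98 L/h
At steady state, infusion rate equals elimination rate: rate in = CL × Css.
Rate = CL × Css = 16.98 × 10.6 = 180.0 mg/h

180 mg/h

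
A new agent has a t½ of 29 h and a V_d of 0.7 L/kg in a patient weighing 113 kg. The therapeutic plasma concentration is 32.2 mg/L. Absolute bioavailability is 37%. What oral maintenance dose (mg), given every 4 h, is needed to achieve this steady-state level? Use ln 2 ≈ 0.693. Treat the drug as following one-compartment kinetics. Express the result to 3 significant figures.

658 mg

Total Vd = 0.7 × 113 = 79.10 L
k = 0.693/29 = 0.02390 h⁻¹, so CL = k·Vd = 0.02390 × 79.10 = 1.890 L/h
D = CL × Css × τ / F = 1.890 × 32.2 × 4 / 0.37 = 657.9 mg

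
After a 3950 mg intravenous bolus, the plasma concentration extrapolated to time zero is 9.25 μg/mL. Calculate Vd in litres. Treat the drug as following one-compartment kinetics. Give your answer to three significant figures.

427 L

Immediately after an IV bolus, C₀ = Dose / Vd, so Vd = Dose / C₀.
Vd = 3950 / 9.25 = 427.0 L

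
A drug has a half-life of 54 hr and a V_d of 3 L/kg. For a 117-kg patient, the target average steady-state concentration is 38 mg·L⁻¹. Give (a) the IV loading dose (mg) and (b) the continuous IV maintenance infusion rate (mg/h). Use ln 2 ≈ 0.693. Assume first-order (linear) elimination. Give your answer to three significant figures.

(a) 13300 mg; (b) 171 mg/h

Vd(total) = 117 kg × 3 L/kg = 351.0 L
LD = Vd × C = 351.0 × 38 = 13340 mg
CL = 0.693 × Vd / t½ = 0.693 × 351.0 / 54 = 4.505 L/h
Infusion rate = CL × Css = 4.505 × 38 = 171.2 mg/h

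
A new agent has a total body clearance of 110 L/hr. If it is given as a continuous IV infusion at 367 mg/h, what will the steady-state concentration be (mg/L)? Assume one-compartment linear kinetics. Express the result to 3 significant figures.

Css = rate / CL = 367 / 110.0 = 3.336 mg/L

3.34 mg/L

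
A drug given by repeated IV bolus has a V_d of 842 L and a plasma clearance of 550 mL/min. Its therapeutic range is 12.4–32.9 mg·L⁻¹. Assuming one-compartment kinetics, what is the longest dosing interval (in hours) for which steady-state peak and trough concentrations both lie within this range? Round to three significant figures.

24.9 h

Convert clearance: 550 mL/min × 60 min/h ÷ 1000 mL/L = 33.00 L/h
k = CL / Vd = 33.00 / 842.0 = 0.03919 h⁻¹
Between IV bolus doses, concentration decays as C = C₀·e^(−kτ), so C_peak/C_trough = e^(kτ).
τ_max = ln(C_peak/C_trough) / k = ln(32.9/12.4) / 0.03919 = 0.9758 / 0.03919 = 24.90 h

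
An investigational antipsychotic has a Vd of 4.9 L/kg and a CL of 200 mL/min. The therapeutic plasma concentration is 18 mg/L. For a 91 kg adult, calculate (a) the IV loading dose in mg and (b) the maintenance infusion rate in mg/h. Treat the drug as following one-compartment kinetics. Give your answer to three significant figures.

(a) 8030 mg; (b) 216 mg/h

Vd = 4.9 L/kg × 91 kg = 445.9 L
LD = Vd · C_target = 445.9 × 18 = 8026 mg
CL = 200 mL/min × 60/1000 = 12.00 L/h
Maintenance infusion rate = CL × Css = 12.00 × 18 = 216.0 mg/h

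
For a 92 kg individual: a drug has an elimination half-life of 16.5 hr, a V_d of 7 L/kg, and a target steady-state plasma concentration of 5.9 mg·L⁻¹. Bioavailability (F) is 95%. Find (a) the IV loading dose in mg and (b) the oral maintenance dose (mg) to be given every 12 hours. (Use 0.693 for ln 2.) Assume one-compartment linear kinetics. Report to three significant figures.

(a) 3800 mg; (b) 2020 mg

Vd = 7 L/kg × 92 kg = 644.0 L
LD = Vd × C = 644.0 × 5.9 = 3800 mg
CL = 0.693 × Vd / t½ = 0.693 × 644.0 / 16.5 = 27.05 L/h
D = CL × Css × τ / F = 27.05 × 5.9 × 12 / 0.95 = 2016 mg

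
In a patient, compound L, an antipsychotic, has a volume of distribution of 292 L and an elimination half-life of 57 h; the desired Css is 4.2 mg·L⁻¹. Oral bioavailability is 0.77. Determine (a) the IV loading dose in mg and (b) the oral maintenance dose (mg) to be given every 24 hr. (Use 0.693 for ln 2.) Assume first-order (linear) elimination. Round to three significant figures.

(a) 1230 mg; (b) 465 mg

LD = Vd × C = 292.0 × 4.2 = 1226 mg
CL = 0.693 × Vd / t½ = 0.693 × 292.0 / 57 = 3.550 L/h
D = CL × Css × τ / F = 3.550 × 4.2 × 24 / 0.77 = 464.7 mg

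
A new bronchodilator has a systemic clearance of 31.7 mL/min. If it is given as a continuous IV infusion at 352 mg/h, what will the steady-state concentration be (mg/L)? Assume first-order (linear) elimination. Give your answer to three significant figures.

185 mg/L

CL = 31.7 mL/min × 60/1000 = 1.902 L/h
Css = rate / CL = 352 / 1.902 = 185.1 mg/L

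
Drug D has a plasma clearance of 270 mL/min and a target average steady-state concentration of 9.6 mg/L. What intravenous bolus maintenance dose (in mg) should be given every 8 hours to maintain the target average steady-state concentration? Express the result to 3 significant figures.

CL = 270 mL/min × 60/1000 = 16.20 L/h
At steady state, dose per interval replaces the amount cleared in that interval: D/τ = CL·Css.
D = CL × Css × τ = 16.20 × 9.6 × 8 = 1244 mg

1240 mg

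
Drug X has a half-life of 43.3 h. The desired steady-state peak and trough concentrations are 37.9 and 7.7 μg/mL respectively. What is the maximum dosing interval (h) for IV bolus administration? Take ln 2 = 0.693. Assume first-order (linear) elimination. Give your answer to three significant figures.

99.6 h

k = 0.693 / t½ = 0.693 / 43.3 = 0.01600 h⁻¹
Between IV bolus doses, concentration decays as C = C₀·e^(−kτ), so C_peak/C_trough = e^(kτ).
τ_max = ln(C_peak/C_trough) / k = ln(37.9/7.7) / 0.01600 = 1.594 / 0.01600 = 99.63 h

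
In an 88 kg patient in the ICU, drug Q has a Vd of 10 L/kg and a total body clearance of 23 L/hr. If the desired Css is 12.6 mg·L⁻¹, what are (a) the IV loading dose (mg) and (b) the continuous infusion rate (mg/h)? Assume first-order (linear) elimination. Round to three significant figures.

Total Vd = 10 × 88 = 880.0 L
Loading dose = Vd × C = 880.0 × 12.6 = 11090 mg
Maintenance infusion rate = CL × Css = 23.00 × 12.6 = 289.8 mg/h

(a) 11100 mg; (b) 290 mg/h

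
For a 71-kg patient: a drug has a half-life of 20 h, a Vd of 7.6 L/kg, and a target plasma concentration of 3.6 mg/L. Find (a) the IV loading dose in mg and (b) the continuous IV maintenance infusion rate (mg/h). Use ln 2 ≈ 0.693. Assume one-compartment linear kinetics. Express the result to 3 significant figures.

Vd = 7.6 L/kg × 71 kg = 539.6 L
LD = Vd × C = 539.6 × 3.6 = 1943 mg
CL = 0.693 × Vd / t½ = 0.693 × 539.6 / 20 = 18.70 L/h
Infusion rate = CL × Css = 18.70 × 3.6 = 67.32 mg/h

(a) 1940 mg; (b) 67.3 mg/h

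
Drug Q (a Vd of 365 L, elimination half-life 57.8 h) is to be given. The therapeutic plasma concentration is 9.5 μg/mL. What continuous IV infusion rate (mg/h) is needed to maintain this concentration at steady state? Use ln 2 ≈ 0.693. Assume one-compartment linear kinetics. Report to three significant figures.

41.6 mg/h

CL = 0.693 × Vd / t½ = 0.693 × 365.0 / 57.8 = 4.376 L/h
Infusion rate = CL × Css = 4.376 × 9.5 = 41.57 mg/h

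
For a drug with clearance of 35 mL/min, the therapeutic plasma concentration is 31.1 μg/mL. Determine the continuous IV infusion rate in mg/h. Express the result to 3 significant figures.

65.3 mg/h

CL = 35 mL/min × 60/1000 = 2.100 L/h
R₀ = 2.100 × 31.1 = 65.31 mg/h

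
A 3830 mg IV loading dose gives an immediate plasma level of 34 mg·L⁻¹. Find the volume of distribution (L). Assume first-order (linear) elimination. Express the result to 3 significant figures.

Immediately after an IV bolus, C₀ = Dose / Vd, so Vd = Dose / C₀.
Vd = 3830 / 34 = 112.6 L

113 L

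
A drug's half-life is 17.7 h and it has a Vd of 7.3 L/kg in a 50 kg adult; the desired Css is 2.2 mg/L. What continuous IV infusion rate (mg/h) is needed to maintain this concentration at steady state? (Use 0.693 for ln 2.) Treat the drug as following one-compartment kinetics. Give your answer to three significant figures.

31.4 mg/h

Total Vd = 7.3 × 50 = 365.0 L
k = 0.693/17.7 = 0.03915 h⁻¹, so CL = k·Vd = 0.03915 × 365.0 = 14.29 L/h
Infusion rate = CL × Css = 14.29 × 2.2 = 31.44 mg/h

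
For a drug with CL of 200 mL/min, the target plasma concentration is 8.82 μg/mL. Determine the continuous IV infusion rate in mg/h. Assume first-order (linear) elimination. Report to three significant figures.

106 mg/h

CL = 200 mL/min × 60/1000 = 12.00 L/h
Infusion rate = CL · Css = 12.00 L/h × 8.82 mg/L = 105.8 mg/h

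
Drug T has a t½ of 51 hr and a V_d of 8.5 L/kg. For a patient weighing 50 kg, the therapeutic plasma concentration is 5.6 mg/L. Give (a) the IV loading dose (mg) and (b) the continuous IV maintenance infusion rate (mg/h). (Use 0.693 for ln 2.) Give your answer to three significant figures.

Vd(total) = 50 kg × 8.5 L/kg = 425.0 L
LD = Vd × C = 425.0 × 5.6 = 2380 mg
CL = 0.693 × Vd / t½ = 0.693 × 425.0 / 51 = 5.775 L/h
Infusion rate = CL × Css = 5.775 × 5.6 = 32.34 mg/h

(a) 2380 mg; (b) 32.3 mg/h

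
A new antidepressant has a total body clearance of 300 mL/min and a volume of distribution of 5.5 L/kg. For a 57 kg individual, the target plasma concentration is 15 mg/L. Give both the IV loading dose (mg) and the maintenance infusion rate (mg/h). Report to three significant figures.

Vd = 5.5 L/kg × 57 kg = 313.5 L
LD = Vd · C_target = 313.5 × 15 = 4703 mg
CL = 300 mL/min = 300 × 0.06 = 18.00 L/h
Maintenance: replace elimination → rate = CL × Css = 18.00 × 15 = 270.0 mg/h

(a) 4700 mg; (b) 270 mg/h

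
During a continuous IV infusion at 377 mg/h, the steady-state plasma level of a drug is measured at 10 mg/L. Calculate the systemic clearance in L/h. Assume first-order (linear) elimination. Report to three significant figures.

37.7 L/h

At steady state, infusion rate = CL × Css, so CL = rate / Css.
CL = 377 / 10 = 37.70 L/h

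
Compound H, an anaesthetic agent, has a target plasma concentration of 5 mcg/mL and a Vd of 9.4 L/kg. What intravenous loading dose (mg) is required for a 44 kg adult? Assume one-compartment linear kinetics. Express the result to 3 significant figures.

2070 mg

Vd = 9.4 L/kg × 44 kg = 413.6 L
LD = Vd × C = 413.6 × 5.000 = 2068 mg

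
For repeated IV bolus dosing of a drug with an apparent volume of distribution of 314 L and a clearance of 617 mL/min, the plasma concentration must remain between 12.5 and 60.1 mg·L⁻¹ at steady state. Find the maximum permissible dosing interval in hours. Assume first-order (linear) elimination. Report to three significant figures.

Convert clearance: 617 mL/min × 60 min/h ÷ 1000 mL/L = 37.02 L/h
k = CL / Vd = 37.02 / 314.0 = 0.1179 h⁻¹
Between IV bolus doses, concentration decays as C = C₀·e^(−kτ), so C_peak/C_trough = e^(kτ).
τ_max = ln(C_peak/C_trough) / k = ln(60.1/12.5) / 0.1179 = 1.570 / 0.1179 = 13.32 h

13.3 h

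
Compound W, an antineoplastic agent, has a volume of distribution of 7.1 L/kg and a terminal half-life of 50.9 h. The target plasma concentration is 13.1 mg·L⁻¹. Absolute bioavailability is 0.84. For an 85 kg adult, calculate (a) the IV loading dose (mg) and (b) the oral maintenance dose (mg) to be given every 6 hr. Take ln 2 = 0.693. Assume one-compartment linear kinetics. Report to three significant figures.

Vd = 7.1 L/kg × 85 kg = 603.5 L
LD = Vd × C = 603.5 × 13.1 = 7906 mg
CL = 0.693 × Vd / t½ = 0.693 × 603.5 / 50.9 = 8.217 L/h
D = CL × Css × τ / F = 8.217 × 13.1 × 6 / 0.84 = 768.9 mg

(a) 7910 mg; (b) 769 mg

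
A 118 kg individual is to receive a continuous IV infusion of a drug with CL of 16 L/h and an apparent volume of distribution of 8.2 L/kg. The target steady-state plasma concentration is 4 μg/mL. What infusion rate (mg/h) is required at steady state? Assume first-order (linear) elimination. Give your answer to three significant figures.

R₀ = 16.00 × 4 = 64.00 mg/h

64.0 mg/h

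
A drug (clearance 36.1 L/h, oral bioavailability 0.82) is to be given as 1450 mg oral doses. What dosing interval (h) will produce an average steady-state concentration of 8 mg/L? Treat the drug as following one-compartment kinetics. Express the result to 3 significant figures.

F·D/τ = CL·Css → τ = F·D / (CL·Css).
τ = 0.82 × 1450 / (36.1 × 8) = 4.117 h

4.12 h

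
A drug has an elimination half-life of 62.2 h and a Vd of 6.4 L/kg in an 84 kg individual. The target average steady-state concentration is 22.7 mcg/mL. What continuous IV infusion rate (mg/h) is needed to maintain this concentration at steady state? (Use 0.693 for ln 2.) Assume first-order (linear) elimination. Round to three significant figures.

136 mg/h

Vd = 6.4 L/kg × 84 kg = 537.6 L
k = 0.693/62.2 = 0.01114 h⁻¹, so CL = k·Vd = 0.01114 × 537.6 = 5.989 L/h
Infusion rate = CL × Css = 5.989 × 22.7 = 136.0 mg/h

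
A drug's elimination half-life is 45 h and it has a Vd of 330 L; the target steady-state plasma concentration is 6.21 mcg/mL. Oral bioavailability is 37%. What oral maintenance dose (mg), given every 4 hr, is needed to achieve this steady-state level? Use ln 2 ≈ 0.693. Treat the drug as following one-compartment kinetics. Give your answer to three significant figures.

CL = 0.693 × Vd / t½ = 0.693 × 330.0 / 45 = 5.082 L/h
D = CL × Css × τ / F = 5.082 × 6.21 × 4 / 0.37 = 341.2 mg

341 mg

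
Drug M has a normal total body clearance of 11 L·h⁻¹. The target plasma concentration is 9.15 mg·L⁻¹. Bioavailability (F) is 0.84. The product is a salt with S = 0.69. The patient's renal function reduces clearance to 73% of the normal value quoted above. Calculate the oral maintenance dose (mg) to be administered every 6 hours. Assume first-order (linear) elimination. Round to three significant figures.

Patient clearance = 0.73 × 11.00 = 8.030 L/h
D = CL × Css × τ / F / S = 8.030 × 9.15 × 6 / 0.84 / 0.69 = 760.6 mg

761 mg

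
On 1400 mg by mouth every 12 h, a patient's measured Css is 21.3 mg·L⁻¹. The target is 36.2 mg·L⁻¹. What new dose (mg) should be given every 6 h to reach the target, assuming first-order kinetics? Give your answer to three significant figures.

1190 mg

For first-order elimination, Css ∝ F·D/(CL·τ); F and CL are unchanged, so Css ∝ D/τ.
D₂ = D₁ × (Css,target / Css,current) × (τ₂/τ₁) = 1400 × (36.2/21.3) × (6/12) = 1190 mg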